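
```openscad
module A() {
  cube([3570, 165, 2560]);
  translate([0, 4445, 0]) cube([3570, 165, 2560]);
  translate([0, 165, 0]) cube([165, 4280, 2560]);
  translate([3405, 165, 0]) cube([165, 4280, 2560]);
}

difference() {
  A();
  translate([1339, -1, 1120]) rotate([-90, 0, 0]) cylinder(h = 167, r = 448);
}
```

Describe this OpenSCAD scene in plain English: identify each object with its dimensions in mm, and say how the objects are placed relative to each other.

A is the wall frame of a small rectangular building: four walls, each 2560 mm tall and 165 mm thick, enclosing a footprint 3570 mm (x) by 4610 mm (y) outside-to-outside, with no floor or roof. The front and back walls (the −y and +y sides) span the full width; the two side walls fit between them.

The house frame has a circular hole of radius 448 mm through its front wall, centred at (x = 1339, z = 1120).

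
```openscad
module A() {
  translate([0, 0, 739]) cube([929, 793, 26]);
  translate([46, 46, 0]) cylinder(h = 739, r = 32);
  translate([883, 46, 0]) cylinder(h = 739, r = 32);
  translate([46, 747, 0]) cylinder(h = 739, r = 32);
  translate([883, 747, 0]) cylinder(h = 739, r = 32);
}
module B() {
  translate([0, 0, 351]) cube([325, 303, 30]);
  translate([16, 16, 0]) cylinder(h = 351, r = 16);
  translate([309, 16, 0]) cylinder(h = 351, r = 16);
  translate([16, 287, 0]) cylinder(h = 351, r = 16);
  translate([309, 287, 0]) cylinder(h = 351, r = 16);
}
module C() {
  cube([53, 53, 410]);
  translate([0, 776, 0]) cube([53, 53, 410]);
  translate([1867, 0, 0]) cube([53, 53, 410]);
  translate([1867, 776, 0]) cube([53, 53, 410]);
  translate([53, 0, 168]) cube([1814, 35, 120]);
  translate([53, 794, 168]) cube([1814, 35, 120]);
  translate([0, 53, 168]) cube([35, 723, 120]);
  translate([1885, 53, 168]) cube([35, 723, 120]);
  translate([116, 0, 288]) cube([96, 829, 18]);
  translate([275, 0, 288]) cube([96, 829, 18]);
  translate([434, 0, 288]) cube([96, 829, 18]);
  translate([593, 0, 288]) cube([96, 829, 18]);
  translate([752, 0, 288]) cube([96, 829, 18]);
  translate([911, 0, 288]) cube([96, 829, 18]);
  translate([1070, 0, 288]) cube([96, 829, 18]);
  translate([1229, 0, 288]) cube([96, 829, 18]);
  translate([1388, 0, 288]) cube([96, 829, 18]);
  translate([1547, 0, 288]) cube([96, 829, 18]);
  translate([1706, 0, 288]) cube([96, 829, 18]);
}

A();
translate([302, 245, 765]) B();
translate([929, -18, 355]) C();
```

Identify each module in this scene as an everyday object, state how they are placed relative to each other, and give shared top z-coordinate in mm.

Both tops at z = 765 mm.

A is a table. B is a stool. C is a bed frame. The stool is on top of the table, centred. The bed frame is beside the table with their tops flush at z = 765. The shared top z-coordinate is 765 mm.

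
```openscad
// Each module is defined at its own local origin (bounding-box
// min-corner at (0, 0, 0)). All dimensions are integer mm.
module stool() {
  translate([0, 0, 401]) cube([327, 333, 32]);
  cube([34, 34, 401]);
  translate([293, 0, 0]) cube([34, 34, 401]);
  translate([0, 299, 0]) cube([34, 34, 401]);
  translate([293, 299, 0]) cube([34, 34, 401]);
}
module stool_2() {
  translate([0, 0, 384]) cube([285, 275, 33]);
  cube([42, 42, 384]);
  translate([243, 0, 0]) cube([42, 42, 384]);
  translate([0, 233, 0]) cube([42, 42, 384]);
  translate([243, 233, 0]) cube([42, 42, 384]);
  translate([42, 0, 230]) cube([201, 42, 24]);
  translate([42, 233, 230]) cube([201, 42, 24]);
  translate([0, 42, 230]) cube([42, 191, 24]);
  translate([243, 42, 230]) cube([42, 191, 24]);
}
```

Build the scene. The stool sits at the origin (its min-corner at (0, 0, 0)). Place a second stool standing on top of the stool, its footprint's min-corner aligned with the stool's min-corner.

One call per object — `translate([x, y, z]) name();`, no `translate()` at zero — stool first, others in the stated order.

stool();
translate([0, 0, 433]) stool_2();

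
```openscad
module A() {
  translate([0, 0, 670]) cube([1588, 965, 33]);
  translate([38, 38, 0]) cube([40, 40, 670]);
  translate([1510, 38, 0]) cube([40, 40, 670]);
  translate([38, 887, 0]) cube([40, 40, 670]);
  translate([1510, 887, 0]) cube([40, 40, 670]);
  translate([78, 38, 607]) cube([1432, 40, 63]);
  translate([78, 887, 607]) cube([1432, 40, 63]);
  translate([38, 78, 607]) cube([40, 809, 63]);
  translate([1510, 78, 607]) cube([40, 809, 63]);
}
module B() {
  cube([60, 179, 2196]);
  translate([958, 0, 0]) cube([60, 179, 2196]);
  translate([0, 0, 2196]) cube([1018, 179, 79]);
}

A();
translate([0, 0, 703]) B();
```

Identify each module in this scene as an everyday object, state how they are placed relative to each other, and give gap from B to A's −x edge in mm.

The door frame's min-x is at 0; the table's min-x is 0; gap = 0 mm.

A is a table. B is a door frame. The door frame is on top of the table. The gap from the door frame to the table's −x edge is 0 mm.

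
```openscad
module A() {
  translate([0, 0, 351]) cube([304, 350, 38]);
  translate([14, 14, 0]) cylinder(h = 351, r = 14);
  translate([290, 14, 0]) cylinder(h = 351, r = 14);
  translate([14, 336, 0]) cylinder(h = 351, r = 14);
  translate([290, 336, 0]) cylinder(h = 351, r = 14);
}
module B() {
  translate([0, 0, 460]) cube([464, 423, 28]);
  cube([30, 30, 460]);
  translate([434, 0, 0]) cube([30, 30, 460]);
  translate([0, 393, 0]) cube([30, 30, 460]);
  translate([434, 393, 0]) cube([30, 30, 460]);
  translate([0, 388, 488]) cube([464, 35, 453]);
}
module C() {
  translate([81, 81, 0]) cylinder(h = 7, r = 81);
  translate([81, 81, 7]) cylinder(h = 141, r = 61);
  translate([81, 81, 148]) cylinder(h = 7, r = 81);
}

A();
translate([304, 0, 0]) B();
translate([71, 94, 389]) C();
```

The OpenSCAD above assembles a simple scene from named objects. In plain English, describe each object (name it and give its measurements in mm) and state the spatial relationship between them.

A is a four-legged stool. The seat is a 304×350×38 mm slab whose top surface is at z = 389 mm; four round legs, each 28 mm in diameter, run from the floor (z = 0) to the underside of the seat, each leg's axis is inset half a diameter from the nearest pair of seat edges (so the leg's bounding box is flush with the corner).

B is a chair: 464×423 mm seat, 28 mm thick, top at z = 488 mm, on four 30 mm square corner legs flush with the seat edges. A 35 mm thick backrest slab spans the full seat width, extending 453 mm above the seat top, its back face flush with the seat's +y edge.

C is a spool: two coaxial disc flanges of radius 81 mm and thickness 7 mm, joined by a core cylinder of radius 61 mm and height 141 mm. The lower flange rests on z = 0 and the three cylinders share a vertical axis.

The chair is against the stool's +x side, with their −y faces flush. The spool is on top of the stool, centred.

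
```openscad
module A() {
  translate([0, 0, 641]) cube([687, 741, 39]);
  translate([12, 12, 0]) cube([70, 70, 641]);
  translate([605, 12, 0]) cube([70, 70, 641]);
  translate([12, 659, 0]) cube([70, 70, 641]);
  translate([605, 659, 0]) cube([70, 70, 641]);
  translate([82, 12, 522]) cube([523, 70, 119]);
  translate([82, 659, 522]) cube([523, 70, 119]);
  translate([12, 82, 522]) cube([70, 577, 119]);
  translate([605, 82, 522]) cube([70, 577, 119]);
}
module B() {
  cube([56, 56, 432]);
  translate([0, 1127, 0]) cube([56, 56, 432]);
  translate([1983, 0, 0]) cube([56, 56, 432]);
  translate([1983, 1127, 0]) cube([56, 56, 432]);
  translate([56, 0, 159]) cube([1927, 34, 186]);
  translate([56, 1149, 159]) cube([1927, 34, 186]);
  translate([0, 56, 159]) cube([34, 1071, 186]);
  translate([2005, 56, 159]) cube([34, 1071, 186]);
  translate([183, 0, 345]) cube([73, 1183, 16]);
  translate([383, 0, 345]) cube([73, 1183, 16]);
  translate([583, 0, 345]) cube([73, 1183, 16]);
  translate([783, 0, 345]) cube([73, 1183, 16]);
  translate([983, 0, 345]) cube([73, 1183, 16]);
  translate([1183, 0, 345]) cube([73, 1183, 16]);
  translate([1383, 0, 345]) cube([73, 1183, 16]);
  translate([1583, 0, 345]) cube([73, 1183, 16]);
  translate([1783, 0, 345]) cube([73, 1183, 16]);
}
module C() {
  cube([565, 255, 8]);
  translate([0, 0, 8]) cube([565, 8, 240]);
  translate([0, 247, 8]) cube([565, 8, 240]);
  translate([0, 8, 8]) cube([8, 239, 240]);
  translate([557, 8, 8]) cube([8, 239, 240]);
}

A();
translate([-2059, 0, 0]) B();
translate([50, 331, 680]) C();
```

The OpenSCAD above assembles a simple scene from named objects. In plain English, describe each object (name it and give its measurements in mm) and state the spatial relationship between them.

A is a rectangular dining table. The top is 687×741×39 mm with its upper surface at z = 680 mm. It stands on four 70×70 mm square legs, each inset 12 mm from the nearest pair of top edges, running from the floor to the underside of the top. Four apron rails, 70 mm thick and 119 mm tall, run between adjacent legs with their top edges flush with the underside of the top and their outer faces flush with the legs' outer faces.

B is a bed frame 2039 mm long (x) by 1183 mm wide (y). Four 56×56 mm corner posts, 432 mm tall, at the corners of the footprint. Four rails of 34 mm thickness and 186 mm height run between adjacent posts with their undersides at z = 159 mm, their outer faces flush with the outside of the frame (the two x-running rails run between the posts' inner faces; the two y-running rails run between the posts' inner faces). 9 slats, each 73 mm wide (x) and 16 mm thick, lie across the top of the two x-running rails, running the full 1183 mm width of the frame in y; the slats are evenly spaced along x between the inner faces of the end posts with equal gaps (rounded down to the nearest mm) at the −x end and between each pair — any rounding remainder accumulates at the +x end.

C is an open storage box with external size 565×255×248 mm and wall thickness 8 mm (the base is also 8 mm thick). The base covers the whole footprint; the four walls stand on the base, with the y-facing walls full-width and the x-facing walls fitting between their inner faces.

The bed frame is on the floor beside the table on its −x side. The open box is on top of the table.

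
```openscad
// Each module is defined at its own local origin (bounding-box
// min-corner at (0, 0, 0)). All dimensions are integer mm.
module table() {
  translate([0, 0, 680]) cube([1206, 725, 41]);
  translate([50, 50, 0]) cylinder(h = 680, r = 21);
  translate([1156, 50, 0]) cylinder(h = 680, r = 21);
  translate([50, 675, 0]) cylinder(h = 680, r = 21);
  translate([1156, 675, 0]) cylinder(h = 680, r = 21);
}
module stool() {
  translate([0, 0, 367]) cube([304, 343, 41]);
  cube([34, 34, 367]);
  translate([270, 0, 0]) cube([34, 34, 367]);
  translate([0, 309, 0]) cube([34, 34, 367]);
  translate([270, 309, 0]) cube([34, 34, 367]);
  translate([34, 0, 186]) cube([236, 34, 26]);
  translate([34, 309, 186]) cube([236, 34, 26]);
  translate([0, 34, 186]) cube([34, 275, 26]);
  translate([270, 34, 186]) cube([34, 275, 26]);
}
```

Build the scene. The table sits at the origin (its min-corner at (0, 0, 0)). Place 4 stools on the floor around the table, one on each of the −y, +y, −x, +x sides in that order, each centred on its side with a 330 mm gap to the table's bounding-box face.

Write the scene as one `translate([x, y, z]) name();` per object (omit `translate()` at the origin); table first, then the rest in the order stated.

table();
translate([451, -673, 0]) stool();
translate([451, 1055, 0]) stool();
translate([-634, 191, 0]) stool();
translate([1536, 191, 0]) stool();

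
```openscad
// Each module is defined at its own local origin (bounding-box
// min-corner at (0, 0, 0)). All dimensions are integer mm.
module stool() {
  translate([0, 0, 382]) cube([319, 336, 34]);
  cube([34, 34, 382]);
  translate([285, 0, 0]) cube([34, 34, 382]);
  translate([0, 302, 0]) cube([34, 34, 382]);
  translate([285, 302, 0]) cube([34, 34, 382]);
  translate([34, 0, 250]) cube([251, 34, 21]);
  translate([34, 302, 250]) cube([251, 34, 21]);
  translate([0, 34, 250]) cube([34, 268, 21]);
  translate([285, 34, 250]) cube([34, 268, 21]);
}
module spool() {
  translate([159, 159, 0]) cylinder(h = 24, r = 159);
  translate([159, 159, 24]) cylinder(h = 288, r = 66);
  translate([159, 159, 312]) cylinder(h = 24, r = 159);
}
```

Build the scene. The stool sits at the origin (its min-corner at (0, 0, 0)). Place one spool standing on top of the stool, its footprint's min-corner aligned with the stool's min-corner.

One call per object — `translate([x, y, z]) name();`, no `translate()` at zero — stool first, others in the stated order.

stool();
translate([0, 0, 416]) spool();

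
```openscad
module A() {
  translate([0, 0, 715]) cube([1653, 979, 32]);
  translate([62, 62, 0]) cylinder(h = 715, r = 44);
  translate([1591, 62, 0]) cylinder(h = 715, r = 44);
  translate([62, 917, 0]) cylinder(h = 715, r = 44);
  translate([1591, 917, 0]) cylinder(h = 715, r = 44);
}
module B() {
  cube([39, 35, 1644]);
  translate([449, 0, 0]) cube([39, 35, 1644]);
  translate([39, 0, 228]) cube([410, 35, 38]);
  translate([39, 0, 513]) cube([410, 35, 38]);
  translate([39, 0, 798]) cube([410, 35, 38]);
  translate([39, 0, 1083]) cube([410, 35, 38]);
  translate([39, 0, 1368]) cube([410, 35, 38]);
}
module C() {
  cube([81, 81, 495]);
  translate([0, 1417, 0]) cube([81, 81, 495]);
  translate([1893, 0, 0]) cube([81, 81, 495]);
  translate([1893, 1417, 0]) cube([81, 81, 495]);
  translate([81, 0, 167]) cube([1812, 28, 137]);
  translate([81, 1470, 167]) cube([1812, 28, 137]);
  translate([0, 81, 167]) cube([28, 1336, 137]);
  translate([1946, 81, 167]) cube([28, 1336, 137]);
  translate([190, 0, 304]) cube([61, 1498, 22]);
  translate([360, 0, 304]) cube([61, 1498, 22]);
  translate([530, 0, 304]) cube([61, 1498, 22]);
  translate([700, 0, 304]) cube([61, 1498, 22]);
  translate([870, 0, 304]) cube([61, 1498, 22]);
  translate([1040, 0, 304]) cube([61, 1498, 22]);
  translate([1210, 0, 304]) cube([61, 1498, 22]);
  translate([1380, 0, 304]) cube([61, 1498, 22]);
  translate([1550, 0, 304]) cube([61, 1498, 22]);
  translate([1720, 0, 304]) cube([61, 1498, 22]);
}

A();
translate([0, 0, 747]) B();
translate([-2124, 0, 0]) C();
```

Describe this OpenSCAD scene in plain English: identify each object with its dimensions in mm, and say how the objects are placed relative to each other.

A is a table: top 1653 mm (x) × 979 mm (y), 32 mm thick, upper face at z = 747 mm, on four round legs of 88 mm diameter, each leg's bounding box inset 18 mm from the nearest pair of top edges, running from z = 0 to the bottom of the top.

B is a wooden ladder with two side rails of 39×35 mm section and 1644 mm height, set 488 mm apart overall. Between them run 5 rectangular rungs (35 mm deep, 38 mm thick), front faces flush with the rails' −y face. The bottom of the first rung is 228 mm above the floor and each subsequent rung is 285 mm higher than the one below.

C is a bed frame 1974 mm long (x) by 1498 mm wide (y). Four 81×81 mm corner posts, 495 mm tall, at the corners of the footprint. Four rails of 28 mm thickness and 137 mm height run between adjacent posts with their undersides at z = 167 mm, their outer faces flush with the outside of the frame (the two x-running rails run between the posts' inner faces; the two y-running rails run between the posts' inner faces). 10 slats, each 61 mm wide (x) and 22 mm thick, lie across the top of the two x-running rails, running the full 1498 mm width of the frame in y; the slats are evenly spaced along x between the inner faces of the end posts with equal gaps (rounded down to the nearest mm) at the −x end and between each pair — any rounding remainder accumulates at the +x end.

The ladder is on top of the table. The bed frame is on the floor beside the table on its −x side.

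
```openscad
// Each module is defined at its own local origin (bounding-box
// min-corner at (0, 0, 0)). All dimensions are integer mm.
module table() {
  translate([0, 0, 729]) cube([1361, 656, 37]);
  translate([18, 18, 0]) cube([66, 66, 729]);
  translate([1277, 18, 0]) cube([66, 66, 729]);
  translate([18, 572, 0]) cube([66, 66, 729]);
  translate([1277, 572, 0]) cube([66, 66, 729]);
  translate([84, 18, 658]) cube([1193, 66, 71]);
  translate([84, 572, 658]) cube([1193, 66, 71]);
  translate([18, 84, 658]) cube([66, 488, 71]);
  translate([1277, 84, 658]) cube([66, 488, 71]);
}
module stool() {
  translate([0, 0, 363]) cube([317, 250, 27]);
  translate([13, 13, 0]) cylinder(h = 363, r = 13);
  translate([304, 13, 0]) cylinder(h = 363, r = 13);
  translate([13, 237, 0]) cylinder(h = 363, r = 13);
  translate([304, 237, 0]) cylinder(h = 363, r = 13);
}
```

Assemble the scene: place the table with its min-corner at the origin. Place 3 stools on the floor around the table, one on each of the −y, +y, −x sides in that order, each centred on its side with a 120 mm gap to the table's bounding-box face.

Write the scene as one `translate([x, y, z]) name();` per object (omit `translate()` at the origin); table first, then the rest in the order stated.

table();
translate([522, -370, 0]) stool();
translate([522, 776, 0]) stool();
translate([-437, 203, 0]) stool();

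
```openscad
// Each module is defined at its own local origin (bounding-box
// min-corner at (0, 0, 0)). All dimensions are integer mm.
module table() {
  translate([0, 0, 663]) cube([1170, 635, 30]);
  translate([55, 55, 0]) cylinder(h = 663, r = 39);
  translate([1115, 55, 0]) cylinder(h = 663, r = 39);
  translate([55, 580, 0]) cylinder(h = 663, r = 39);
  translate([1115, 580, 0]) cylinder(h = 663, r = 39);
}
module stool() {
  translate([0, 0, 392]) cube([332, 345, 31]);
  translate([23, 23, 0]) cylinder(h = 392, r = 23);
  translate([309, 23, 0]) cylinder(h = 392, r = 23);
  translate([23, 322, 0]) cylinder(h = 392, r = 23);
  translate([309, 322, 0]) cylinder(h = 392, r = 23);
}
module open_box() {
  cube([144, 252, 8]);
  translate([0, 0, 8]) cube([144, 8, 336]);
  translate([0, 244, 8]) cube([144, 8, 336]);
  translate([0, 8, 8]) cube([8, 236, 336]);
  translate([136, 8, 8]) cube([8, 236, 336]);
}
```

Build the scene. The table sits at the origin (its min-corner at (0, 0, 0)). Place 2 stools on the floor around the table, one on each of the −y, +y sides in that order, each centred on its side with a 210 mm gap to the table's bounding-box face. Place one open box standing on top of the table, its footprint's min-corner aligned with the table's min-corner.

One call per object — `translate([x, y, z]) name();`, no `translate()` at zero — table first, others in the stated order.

table();
translate([419, -555, 0]) stool();
translate([419, 845, 0]) stool();
translate([0, 0, 693]) open_box();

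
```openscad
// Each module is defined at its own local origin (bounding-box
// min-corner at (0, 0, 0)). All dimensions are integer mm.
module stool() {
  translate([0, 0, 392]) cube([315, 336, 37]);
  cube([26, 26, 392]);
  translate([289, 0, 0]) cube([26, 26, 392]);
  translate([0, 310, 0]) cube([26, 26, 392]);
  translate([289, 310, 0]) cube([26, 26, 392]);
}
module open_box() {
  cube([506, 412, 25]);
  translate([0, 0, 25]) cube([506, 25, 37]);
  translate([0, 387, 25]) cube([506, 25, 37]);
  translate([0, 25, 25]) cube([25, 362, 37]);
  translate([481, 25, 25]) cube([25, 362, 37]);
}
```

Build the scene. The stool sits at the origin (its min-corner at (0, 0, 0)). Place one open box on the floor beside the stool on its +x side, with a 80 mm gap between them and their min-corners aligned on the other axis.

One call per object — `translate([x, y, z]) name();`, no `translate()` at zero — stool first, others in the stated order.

stool();
translate([395, 0, 0]) open_box();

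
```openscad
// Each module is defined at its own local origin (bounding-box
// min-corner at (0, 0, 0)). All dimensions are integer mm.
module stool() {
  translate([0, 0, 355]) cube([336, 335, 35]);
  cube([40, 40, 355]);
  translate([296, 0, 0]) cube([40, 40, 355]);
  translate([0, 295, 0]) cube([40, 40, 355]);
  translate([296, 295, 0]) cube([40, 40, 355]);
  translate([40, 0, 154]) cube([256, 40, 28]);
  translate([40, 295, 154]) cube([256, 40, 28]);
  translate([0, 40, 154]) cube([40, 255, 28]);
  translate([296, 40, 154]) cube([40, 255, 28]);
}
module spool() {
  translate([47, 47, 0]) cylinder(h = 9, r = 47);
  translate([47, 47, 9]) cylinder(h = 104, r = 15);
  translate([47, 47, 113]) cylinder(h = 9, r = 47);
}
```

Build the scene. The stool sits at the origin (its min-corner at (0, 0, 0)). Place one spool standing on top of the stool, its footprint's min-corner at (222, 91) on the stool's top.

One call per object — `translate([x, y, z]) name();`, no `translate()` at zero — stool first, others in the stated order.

stool();
translate([222, 91, 390]) spool();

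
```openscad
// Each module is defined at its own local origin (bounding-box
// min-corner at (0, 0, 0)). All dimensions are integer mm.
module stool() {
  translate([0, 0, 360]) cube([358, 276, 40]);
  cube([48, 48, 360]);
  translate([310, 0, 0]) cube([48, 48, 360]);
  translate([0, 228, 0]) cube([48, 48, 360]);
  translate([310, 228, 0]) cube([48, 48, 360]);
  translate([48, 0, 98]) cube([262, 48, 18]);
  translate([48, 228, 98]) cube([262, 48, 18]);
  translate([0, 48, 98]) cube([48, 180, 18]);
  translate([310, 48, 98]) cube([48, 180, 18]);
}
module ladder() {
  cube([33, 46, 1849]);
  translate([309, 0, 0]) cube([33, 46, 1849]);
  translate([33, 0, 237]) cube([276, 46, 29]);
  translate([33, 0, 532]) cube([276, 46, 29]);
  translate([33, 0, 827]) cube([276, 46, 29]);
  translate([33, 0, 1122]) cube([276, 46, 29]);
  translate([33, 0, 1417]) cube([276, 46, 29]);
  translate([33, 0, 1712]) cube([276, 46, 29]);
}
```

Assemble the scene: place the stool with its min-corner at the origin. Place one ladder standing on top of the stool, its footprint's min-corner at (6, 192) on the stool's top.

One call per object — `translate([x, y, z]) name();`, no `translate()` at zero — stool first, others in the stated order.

stool();
translate([6, 192, 400]) ladder();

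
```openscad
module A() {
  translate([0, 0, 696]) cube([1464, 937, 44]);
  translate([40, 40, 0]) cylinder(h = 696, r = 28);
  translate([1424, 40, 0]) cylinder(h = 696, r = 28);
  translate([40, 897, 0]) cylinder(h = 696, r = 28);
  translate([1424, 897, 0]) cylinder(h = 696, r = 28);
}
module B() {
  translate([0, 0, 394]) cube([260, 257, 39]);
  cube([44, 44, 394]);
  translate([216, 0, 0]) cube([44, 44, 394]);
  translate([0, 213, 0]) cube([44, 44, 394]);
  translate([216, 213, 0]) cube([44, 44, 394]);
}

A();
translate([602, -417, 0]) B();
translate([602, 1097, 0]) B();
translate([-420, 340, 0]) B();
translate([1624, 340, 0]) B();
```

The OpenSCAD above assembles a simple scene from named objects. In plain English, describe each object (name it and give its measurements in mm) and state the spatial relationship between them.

A is a rectangular dining table. The top is 1464×937×44 mm with its upper surface at z = 740 mm. It stands on four round legs of 56 mm diameter, each leg's bounding box inset 12 mm from the nearest pair of top edges, running from the floor to the underside of the top.

B is a simple wooden stool: a rectangular seat 260 mm (x) by 257 mm (y), 39 mm thick, top face at z = 433 mm, on four square legs, each 44×44 mm in cross-section. The legs rest on z = 0, each flush with a corner of the seat.

Four stools sit around the table at the −y, +y, −x, +x sides.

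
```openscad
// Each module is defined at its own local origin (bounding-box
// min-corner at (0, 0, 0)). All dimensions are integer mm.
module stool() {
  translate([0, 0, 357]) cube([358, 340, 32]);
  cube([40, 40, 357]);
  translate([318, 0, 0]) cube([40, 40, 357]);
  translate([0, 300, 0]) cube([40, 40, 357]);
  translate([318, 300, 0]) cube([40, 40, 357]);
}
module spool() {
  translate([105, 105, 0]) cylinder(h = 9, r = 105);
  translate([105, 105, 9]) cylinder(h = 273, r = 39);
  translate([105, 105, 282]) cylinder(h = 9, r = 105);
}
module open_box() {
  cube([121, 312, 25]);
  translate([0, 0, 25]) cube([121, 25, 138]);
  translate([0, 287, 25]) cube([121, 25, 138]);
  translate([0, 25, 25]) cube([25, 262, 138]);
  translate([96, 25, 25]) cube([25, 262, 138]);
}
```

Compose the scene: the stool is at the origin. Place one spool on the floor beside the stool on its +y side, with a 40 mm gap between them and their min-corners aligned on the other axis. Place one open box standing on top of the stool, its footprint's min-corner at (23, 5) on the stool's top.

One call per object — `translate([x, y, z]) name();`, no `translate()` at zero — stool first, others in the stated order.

stool();
translate([0, 380, 0]) spool();
translate([23, 5, 389]) open_box();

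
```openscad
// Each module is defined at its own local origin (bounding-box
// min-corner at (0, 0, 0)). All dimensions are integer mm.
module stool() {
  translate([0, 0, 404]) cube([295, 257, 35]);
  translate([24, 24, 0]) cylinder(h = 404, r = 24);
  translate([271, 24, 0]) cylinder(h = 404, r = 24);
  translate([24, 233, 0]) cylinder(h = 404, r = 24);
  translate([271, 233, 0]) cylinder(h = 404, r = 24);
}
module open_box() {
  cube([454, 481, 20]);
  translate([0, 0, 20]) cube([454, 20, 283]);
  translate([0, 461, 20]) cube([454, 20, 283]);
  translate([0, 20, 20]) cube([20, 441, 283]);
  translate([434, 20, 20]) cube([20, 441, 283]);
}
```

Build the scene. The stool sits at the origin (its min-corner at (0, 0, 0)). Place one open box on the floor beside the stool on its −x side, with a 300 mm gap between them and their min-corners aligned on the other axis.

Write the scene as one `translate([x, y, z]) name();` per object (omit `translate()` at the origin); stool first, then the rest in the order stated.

stool();
translate([-754, 0, 0]) open_box();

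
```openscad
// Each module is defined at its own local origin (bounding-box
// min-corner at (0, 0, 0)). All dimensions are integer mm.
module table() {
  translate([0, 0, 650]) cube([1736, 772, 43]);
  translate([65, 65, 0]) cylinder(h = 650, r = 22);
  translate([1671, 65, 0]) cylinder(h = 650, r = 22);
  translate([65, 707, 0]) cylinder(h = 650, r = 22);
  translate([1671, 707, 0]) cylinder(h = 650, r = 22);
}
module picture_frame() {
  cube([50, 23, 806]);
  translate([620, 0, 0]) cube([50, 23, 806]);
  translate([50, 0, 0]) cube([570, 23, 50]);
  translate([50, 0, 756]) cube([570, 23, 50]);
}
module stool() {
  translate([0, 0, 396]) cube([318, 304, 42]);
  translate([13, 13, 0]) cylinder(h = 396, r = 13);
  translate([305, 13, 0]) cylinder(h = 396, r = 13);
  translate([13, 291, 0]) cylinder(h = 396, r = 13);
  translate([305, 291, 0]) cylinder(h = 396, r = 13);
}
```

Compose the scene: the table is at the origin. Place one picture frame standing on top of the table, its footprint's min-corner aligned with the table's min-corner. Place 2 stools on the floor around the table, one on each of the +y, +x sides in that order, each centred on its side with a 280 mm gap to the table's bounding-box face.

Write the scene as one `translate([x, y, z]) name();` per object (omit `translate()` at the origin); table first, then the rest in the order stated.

table();
translate([0, 0, 693]) picture_frame();
translate([709, 1052, 0]) stool();
translate([2016, 234, 0]) stool();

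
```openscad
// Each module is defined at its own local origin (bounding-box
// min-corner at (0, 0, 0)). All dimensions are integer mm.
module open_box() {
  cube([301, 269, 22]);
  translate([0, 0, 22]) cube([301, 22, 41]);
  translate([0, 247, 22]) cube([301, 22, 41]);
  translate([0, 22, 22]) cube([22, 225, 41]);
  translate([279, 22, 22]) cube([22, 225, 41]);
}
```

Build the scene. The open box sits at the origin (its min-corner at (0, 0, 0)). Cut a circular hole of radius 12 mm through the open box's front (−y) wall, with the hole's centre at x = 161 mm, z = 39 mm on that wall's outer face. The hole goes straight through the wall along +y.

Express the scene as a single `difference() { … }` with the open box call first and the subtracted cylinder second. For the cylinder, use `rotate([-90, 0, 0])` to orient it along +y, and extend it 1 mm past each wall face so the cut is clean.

difference() {
  open_box();
  translate([161, -1, 39]) rotate([-90, 0, 0]) cylinder(h = 24, r = 12);
}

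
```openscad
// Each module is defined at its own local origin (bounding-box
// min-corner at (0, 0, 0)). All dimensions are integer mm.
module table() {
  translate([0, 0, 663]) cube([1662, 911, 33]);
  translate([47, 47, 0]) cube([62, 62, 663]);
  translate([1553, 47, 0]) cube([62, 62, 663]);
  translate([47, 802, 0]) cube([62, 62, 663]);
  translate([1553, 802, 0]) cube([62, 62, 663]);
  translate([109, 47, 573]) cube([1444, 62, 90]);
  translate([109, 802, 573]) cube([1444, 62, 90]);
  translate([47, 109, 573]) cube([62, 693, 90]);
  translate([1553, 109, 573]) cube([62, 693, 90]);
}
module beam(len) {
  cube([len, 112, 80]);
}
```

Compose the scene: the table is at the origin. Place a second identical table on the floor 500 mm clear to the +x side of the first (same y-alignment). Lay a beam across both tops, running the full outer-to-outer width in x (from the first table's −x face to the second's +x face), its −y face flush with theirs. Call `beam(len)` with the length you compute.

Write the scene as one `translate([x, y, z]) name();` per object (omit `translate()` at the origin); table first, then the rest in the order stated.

table();
translate([2162, 0, 0]) table();
translate([0, 0, 696]) beam(3824);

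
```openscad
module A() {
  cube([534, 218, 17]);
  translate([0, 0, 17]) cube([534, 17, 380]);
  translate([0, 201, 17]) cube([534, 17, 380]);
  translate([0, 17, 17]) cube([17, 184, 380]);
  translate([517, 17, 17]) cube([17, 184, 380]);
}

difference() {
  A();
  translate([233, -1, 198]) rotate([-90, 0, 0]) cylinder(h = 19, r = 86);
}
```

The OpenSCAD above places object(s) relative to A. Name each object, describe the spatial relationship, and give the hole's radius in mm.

A is an open box. The open box has a circular hole through its front wall. The hole's radius is 86 mm.

The subtracted cylinder has r = 86 mm.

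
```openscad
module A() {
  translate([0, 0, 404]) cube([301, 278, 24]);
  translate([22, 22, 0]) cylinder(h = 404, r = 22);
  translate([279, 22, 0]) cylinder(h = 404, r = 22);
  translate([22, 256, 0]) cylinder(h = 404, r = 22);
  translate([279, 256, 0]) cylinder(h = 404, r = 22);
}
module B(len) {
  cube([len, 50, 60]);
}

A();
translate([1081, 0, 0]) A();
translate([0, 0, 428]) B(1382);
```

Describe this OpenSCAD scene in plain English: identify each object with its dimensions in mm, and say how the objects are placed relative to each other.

A is a four-legged stool. The seat is a 301×278×24 mm slab whose top surface is at z = 428 mm; four round legs, each 44 mm in diameter, run from the floor (z = 0) to the underside of the seat, each leg's axis is inset half a diameter from the nearest pair of seat edges (so the leg's bounding box is flush with the corner).

B is a rectangular beam 1382 mm long (x), 50 mm deep (y), 60 mm thick (z).

The beam spans the tops of two stools placed 780 mm apart, resting at z = 428 mm.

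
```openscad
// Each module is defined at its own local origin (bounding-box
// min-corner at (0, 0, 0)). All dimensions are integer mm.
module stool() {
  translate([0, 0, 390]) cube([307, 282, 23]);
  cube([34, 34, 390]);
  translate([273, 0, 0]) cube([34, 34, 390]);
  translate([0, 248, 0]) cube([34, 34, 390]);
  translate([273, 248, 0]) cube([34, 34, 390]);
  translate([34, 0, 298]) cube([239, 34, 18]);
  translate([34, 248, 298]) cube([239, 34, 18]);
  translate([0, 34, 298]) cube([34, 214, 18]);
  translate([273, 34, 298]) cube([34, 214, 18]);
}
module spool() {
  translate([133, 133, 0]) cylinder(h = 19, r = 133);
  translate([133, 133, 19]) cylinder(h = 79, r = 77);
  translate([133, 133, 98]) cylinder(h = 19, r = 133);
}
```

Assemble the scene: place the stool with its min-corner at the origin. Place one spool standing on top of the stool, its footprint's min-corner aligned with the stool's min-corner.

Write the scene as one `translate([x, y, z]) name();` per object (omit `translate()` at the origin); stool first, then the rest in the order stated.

stool();
translate([0, 0, 413]) spool();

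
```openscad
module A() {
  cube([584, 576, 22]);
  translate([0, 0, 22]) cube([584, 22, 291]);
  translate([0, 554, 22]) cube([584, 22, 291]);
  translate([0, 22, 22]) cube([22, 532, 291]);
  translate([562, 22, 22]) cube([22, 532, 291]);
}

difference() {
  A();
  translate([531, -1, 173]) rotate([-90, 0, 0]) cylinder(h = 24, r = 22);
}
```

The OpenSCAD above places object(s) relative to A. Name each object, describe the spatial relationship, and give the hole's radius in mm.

The subtracted cylinder has r = 22 mm.

A is an open box. The open box has a circular hole through its front wall. The hole's radius is 22 mm.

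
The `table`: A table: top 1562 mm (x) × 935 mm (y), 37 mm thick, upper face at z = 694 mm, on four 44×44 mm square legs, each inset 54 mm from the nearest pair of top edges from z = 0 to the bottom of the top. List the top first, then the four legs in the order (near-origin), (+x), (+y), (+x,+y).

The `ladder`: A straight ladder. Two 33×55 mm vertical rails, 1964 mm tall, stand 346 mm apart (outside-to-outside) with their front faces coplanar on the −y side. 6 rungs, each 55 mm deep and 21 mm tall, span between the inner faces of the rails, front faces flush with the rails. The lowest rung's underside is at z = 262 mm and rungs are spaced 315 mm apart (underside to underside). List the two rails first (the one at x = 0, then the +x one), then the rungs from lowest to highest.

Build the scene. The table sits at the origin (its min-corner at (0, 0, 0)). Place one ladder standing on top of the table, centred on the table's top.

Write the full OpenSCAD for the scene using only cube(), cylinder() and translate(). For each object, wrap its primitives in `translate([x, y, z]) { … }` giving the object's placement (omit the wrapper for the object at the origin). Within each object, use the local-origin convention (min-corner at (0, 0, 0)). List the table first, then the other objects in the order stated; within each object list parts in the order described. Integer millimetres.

translate([0, 0, 657]) cube([1562, 935, 37]);
translate([54, 54, 0]) cube([44, 44, 657]);
translate([1464, 54, 0]) cube([44, 44, 657]);
translate([54, 837, 0]) cube([44, 44, 657]);
translate([1464, 837, 0]) cube([44, 44, 657]);
translate([608, 440, 694]) {
  cube([33, 55, 1964]);
  translate([313, 0, 0]) cube([33, 55, 1964]);
  translate([33, 0, 262]) cube([280, 55, 21]);
  translate([33, 0, 577]) cube([280, 55, 21]);
  translate([33, 0, 892]) cube([280, 55, 21]);
  translate([33, 0, 1207]) cube([280, 55, 21]);
  translate([33, 0, 1522]) cube([280, 55, 21]);
  translate([33, 0, 1837]) cube([280, 55, 21]);
}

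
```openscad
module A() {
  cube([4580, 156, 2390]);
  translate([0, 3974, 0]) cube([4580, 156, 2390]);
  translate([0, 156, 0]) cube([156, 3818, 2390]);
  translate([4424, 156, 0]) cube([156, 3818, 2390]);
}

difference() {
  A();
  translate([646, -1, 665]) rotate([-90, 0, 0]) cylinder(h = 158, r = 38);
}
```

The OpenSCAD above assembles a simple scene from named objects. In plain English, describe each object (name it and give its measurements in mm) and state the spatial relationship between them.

A is a box-shaped house frame (walls only): outside footprint 4580×4130 mm, wall height 2390 mm, wall thickness 156 mm. The two y-facing walls run the full x-width; the two x-facing walls fit between the inner faces of the y-facing walls.

The house frame has a circular hole of radius 38 mm through its front wall, centred at (x = 646, z = 665).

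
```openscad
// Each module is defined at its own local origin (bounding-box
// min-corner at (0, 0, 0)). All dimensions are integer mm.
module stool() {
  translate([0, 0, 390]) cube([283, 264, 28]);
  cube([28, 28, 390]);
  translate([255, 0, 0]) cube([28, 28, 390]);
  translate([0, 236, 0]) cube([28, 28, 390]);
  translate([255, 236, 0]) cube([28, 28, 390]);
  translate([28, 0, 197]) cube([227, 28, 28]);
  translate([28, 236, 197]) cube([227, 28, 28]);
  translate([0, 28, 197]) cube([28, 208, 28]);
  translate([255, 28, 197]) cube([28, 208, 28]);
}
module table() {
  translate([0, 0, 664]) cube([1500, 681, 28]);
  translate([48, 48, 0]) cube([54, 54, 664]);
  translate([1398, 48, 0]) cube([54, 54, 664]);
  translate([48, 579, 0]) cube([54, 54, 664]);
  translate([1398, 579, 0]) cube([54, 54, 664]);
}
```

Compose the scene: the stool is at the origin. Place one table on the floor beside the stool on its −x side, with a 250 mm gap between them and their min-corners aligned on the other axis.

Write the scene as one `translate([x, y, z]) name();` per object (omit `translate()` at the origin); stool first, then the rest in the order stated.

stool();
translate([-1750, 0, 0]) table();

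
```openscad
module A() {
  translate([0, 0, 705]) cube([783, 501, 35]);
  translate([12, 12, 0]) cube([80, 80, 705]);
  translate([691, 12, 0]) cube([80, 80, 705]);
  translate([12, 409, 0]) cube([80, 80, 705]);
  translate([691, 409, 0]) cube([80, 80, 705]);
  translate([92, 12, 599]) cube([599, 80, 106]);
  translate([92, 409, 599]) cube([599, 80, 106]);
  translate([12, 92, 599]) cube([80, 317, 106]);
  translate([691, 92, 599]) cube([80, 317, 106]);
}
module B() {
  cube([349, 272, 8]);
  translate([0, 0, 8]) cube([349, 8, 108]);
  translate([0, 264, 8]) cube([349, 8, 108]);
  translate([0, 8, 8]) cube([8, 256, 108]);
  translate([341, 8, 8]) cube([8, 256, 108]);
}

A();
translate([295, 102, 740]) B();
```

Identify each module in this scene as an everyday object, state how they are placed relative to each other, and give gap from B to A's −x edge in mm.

The open box's min-x is at 295; the table's min-x is 0; gap = 295 mm.

A is a table. B is an open box. The open box is on top of the table. The gap from the open box to the table's −x edge is 295 mm.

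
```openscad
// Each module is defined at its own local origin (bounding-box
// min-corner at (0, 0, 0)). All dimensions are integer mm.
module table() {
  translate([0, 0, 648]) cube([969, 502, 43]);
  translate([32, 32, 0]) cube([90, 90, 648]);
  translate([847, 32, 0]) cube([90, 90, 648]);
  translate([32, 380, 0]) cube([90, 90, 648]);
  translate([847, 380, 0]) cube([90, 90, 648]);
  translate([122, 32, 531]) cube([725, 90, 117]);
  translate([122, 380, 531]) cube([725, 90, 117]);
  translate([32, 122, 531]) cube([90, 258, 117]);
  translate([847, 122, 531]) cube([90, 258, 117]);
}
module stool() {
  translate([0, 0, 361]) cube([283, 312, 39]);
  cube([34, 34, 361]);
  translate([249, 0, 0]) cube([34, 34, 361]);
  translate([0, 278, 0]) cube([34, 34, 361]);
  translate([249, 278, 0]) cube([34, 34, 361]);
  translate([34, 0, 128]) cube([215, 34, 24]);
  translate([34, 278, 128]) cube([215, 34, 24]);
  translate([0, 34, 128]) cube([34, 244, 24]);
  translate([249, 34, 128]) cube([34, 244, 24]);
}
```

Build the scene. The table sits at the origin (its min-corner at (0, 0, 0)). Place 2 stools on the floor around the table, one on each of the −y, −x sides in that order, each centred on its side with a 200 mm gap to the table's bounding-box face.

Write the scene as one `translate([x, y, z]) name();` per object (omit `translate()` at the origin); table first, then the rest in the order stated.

table();
translate([343, -512, 0]) stool();
translate([-483, 95, 0]) stool();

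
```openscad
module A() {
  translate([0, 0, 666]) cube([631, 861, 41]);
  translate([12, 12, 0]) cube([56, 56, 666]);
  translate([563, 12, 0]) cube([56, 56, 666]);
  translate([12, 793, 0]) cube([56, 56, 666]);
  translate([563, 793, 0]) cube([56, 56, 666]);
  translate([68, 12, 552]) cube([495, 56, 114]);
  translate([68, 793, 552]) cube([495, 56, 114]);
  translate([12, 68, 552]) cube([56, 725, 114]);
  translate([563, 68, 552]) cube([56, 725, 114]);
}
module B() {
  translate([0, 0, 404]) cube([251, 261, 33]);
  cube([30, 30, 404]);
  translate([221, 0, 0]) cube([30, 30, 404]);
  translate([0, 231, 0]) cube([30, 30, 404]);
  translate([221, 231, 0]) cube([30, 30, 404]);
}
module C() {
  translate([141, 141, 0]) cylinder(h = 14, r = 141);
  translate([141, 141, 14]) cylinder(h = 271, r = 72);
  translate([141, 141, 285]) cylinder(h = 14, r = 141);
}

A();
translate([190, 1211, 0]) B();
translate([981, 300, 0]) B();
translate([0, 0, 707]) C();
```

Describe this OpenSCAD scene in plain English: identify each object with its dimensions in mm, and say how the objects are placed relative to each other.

A is a table with a 631×861 mm rectangular top, 41 mm thick, top surface at z = 707 mm, supported by four 56×56 mm square legs, each inset 12 mm from the nearest pair of top edges, running from the floor. Four apron rails, 56 mm thick and 114 mm tall, run between adjacent legs with their top edges flush with the underside of the top and their outer faces flush with the legs' outer faces.

B is a four-legged stool. The seat is 251×261 mm, 33 mm thick, top at z = 437 mm. It stands on four square legs, each 30×30 mm in cross-section, from z = 0 to the seat underside, each flush with a corner of the seat.

C is a spool: two coaxial disc flanges of radius 141 mm and thickness 14 mm, joined by a core cylinder of radius 72 mm and height 271 mm. The lower flange rests on z = 0 and the three cylinders share a vertical axis.

Two stools sit around the table at the +y, +x sides. The spool is on top of the table.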